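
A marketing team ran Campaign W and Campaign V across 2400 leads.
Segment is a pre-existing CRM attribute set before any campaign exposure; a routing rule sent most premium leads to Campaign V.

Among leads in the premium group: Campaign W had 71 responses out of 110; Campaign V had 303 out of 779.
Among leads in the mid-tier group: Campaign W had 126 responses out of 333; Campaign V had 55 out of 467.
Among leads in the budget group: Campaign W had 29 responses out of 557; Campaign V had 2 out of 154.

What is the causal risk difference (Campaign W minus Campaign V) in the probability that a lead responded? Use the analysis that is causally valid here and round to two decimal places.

+0.19

The stratified and pooled comparisons disagree (Campaign W wins within each customer segment; Campaign V wins overall), so the answer turns on the causal role of customer segment.
Customer segment differs across campaigns for reasons unrelated to any effect of the campaign itself, and it separately predicts the outcome — a classic confounder. We must compare within customer segment levels.
Adjusting over the population distribution of customer segment: 0.370·(0.645−0.389) + 0.333·(0.378−0.118) + 0.296·(0.052−0.013) = +0.193.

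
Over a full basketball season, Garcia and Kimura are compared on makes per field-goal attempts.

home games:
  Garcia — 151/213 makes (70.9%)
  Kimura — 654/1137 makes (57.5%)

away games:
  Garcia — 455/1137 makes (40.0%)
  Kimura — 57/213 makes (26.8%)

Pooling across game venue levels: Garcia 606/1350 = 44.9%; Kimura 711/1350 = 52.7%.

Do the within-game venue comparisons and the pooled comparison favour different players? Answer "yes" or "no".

Within each game venue level (home games 70.9% vs 57.5%; away games 40.0% vs 26.8%), Garcia has the higher rate every time. Pooled: 44.9% vs 52.7% — Kimura has the higher rate overall. The two comparisons disagree.

yes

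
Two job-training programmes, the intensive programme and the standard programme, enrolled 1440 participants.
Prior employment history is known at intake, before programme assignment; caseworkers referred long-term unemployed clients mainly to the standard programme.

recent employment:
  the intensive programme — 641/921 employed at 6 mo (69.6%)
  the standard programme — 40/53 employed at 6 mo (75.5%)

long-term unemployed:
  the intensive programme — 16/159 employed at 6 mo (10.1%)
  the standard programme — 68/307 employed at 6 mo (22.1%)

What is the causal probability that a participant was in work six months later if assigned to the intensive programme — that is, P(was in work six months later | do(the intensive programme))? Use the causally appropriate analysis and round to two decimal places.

0.50

The imbalance in prior employment history arose from how participants were allocated, not from anything the programme did; and prior employment history independently affects the outcome. The pooled gap is confounded — condition on prior employment history.
Standardising the intensive programme to the population prior employment history mix: 0.676·641/921 + 0.324·16/159 = 0.503.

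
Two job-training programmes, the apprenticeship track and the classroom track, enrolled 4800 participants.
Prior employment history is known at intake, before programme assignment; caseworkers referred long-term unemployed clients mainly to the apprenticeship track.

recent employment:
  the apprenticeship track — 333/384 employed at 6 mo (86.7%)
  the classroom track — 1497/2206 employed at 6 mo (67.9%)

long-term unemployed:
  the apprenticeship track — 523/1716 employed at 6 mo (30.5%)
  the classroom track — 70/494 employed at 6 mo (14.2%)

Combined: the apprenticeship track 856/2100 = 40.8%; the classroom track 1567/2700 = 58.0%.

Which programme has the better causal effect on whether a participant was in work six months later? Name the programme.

the apprenticeship track

Prior employment history satisfies the back-door criterion: it is not a descendant of the programme, and it blocks the spurious path from programme to outcome. Adjusting for it (i.e., using the within-prior employment history rates) gives the causal effect.
Within each level — recent employment: 86.7% vs 67.9%; long-term unemployed: 30.5% vs 14.2% — the apprenticeship track is higher every time.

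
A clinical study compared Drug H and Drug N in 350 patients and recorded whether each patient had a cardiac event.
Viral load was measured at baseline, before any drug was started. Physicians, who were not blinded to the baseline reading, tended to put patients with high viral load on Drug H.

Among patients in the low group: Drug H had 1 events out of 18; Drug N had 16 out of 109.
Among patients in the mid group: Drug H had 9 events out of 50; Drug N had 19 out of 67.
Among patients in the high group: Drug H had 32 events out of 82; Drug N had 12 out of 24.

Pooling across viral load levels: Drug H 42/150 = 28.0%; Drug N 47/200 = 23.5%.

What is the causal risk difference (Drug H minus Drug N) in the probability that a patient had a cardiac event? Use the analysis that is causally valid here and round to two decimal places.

-0.10

Since viral load is a pre-existing factor (not a product of the drug) and it affects the outcome on its own, it is a confounder. The stratified rates, not the pooled rate, identify the causal effect.
Adjusting over the population distribution of viral load: 0.363·(0.056−0.147) + 0.334·(0.180−0.284) + 0.303·(0.390−0.500) = -0.101.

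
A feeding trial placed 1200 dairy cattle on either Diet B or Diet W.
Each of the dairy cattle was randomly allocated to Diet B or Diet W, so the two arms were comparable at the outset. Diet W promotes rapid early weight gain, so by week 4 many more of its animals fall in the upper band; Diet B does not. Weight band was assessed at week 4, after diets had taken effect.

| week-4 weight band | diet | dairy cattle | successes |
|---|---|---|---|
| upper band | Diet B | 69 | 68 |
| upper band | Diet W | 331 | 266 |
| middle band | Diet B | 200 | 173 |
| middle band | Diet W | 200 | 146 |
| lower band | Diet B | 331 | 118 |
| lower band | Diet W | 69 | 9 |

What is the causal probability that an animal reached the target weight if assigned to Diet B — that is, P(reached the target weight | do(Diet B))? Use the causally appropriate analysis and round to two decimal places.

0.60

Week-4 weight band is recorded after the diet and is itself shifted by it — it sits on the causal path from diet to outcome. Conditioning on a mediator would strip out part of the effect we want; the pooled comparison gives the total causal effect.
So P(outcome | do(Diet B)) is just the pooled rate for Diet B: 359/600 = 0.598.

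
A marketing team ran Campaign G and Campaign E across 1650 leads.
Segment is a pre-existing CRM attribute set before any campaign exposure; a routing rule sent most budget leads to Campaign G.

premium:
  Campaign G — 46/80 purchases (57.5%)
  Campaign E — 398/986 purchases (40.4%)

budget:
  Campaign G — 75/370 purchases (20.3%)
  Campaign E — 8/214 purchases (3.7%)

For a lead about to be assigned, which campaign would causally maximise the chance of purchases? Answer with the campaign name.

The stratified and pooled comparisons disagree (Campaign G wins within each customer segment; Campaign E wins overall), so the answer turns on the causal role of customer segment.
The imbalance in customer segment arose from how leads were allocated, not from anything the campaign did; and customer segment independently affects the outcome. The pooled gap is confounded — condition on customer segment.
Within each level — premium: 57.5% vs 40.4%; budget: 20.3% vs 3.7% — Campaign G is higher every time.

Campaign G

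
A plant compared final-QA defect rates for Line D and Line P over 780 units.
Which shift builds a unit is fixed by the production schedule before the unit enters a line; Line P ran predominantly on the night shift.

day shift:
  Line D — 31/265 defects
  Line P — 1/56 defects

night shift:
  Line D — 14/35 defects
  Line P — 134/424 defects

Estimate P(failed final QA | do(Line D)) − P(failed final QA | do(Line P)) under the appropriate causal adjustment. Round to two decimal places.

+0.09

The imbalance in shift arose from how units were allocated, not from anything the line did; and shift independently affects the outcome. The pooled gap is confounded — condition on shift.
Adjusting over the population distribution of shift: 0.412·(0.117−0.018) + 0.588·(0.400−0.316) = +0.090.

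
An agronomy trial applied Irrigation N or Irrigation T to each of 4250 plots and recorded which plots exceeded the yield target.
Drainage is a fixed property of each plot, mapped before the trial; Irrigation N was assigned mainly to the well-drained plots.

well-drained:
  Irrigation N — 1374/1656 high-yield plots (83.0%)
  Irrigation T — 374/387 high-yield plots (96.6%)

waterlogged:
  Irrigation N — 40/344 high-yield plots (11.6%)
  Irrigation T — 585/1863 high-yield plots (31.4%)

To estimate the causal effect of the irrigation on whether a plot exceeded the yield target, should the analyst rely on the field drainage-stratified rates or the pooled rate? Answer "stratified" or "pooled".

The stratified and pooled comparisons disagree (Irrigation T wins within each field drainage; Irrigation N wins overall), so the answer turns on the causal role of field drainage.
Here field drainage is a common cause — it drives both which irrigation a case falls under and the outcome. The crude comparison mixes populations; the stratum-specific rates are the causally relevant ones.
Within each level — well-drained: 83.0% vs 96.6%; waterlogged: 11.6% vs 31.4% — Irrigation T is higher every time.

stratified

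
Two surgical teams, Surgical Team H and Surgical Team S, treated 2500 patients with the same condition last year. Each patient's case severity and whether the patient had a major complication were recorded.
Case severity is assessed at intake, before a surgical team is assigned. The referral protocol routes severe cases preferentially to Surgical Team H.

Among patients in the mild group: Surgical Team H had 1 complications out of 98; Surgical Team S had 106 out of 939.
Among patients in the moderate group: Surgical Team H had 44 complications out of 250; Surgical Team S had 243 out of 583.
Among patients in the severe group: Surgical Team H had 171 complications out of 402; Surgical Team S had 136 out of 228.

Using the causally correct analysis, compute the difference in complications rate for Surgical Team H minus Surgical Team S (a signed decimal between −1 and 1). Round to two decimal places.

-0.17

Surgical Team H is lower inside every case severity stratum but Surgical Team S is lower in aggregate. Whether to stratify depends on how case severity relates to the surgical team.
Nothing the surgical team does changes case severity; the imbalance is an allocation artefact. With case severity also predicting the outcome, the pooled figure is confounded, and the within-stratum comparison is the causal one.
Adjusting over the population distribution of case severity: 0.415·(0.010−0.113) + 0.333·(0.176−0.417) + 0.252·(0.425−0.596) = -0.166.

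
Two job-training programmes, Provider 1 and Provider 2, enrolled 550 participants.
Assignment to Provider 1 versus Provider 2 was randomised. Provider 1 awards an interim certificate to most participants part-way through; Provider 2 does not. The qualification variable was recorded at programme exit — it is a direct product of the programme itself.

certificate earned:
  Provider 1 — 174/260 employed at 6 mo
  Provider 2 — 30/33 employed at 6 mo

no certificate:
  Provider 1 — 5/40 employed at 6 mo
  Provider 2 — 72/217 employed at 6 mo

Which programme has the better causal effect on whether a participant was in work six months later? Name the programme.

Provider 1

The stratified and pooled comparisons disagree (Provider 2 wins within each qualification attained during the programme; Provider 1 wins overall), so the answer turns on the causal role of qualification attained during the programme.
Because the programme influences qualification attained during the programme, qualification attained during the programme is a post-treatment mediator, not a confounder. Stratifying on it would bias the estimate; the causal effect is the crude pooled difference.
Pooled: Provider 1 59.7% vs Provider 2 40.8%; Provider 1 is higher overall.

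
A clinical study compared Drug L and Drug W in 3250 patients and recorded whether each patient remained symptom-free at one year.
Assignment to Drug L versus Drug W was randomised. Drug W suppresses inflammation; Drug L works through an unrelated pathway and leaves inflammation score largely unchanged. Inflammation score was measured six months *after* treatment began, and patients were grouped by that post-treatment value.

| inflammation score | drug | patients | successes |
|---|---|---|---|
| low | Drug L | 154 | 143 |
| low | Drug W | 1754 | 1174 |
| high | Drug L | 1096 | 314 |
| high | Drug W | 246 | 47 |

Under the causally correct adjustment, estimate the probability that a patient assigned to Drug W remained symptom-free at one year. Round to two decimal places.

0.61

The distribution of inflammation score is itself part of what the drug does — it is an intermediate outcome. Holding it fixed would remove that part of the effect; the total effect is the pooled difference.
So P(outcome | do(Drug W)) is just the pooled rate for Drug W: 1221/2000 = 0.611.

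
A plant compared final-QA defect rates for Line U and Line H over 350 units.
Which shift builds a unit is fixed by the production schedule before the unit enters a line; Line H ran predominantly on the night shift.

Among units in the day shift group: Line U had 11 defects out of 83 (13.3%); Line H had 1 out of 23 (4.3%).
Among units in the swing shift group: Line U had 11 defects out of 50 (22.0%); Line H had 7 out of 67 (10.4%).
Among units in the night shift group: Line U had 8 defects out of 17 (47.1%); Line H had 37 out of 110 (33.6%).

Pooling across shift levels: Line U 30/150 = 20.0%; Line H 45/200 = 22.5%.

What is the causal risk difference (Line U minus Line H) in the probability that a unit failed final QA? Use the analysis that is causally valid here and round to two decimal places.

+0.11

Within every shift level Line H has the lower rate, yet pooled Line U does — Simpson's reversal.
Shift satisfies the back-door criterion: it is not a descendant of the line, and it blocks the spurious path from line to outcome. Adjusting for it (i.e., using the within-shift rates) gives the causal effect.
Adjusting over the population distribution of shift: 0.303·(0.133−0.043) + 0.334·(0.220−0.104) + 0.363·(0.471−0.336) = +0.114.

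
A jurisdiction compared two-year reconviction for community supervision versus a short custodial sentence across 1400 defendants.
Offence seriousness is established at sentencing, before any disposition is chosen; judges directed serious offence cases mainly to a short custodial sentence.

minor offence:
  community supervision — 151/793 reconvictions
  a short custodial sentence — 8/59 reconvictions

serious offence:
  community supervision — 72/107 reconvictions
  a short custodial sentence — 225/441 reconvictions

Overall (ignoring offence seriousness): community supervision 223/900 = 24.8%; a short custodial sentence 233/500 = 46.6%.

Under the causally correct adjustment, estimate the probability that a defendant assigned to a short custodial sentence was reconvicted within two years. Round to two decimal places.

Offence seriousness satisfies the back-door criterion: it is not a descendant of the disposition, and it blocks the spurious path from disposition to outcome. Adjusting for it (i.e., using the within-offence seriousness rates) gives the causal effect.
Standardising a short custodial sentence to the population offence seriousness mix: 0.609·8/59 + 0.391·225/441 = 0.282.

0.28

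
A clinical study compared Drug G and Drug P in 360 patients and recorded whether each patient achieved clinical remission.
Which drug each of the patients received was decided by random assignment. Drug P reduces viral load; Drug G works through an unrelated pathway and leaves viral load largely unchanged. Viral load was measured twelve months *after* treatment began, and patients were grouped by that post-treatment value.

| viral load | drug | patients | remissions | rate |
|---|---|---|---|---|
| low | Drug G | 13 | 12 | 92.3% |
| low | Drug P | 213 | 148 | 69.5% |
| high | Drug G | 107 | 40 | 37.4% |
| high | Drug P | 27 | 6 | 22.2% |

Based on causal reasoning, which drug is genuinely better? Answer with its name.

Viral load is recorded after the drug and is itself shifted by it — it sits on the causal path from drug to outcome. Conditioning on a mediator would strip out part of the effect we want; the pooled comparison gives the total causal effect.
Pooled: Drug G 43.3% vs Drug P 64.2%; Drug P is higher overall.

Drug P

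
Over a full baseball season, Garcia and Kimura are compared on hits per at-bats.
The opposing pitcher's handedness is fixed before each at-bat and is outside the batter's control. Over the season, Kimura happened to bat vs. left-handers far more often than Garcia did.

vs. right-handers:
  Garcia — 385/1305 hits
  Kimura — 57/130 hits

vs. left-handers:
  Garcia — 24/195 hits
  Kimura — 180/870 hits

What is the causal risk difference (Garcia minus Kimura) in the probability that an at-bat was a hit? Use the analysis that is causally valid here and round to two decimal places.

Pitcher handedness satisfies the back-door criterion: it is not a descendant of the player, and it blocks the spurious path from player to outcome. Adjusting for it (i.e., using the within-pitcher handedness rates) gives the causal effect.
Adjusting over the population distribution of pitcher handedness: 0.574·(0.295−0.438) + 0.426·(0.123−0.207) = -0.118.

-0.12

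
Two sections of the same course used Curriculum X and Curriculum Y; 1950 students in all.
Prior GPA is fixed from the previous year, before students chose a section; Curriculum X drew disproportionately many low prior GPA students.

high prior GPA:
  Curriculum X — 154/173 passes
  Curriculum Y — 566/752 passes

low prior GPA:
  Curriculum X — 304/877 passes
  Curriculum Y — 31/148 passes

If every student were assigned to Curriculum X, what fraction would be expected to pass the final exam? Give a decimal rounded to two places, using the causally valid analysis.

0.60

Since prior GPA band is a pre-existing factor (not a product of the teaching method) and it affects the outcome on its own, it is a confounder. The stratified rates, not the pooled rate, identify the causal effect.
Standardising Curriculum X to the population prior GPA band mix: 0.474·154/173 + 0.526·304/877 = 0.604.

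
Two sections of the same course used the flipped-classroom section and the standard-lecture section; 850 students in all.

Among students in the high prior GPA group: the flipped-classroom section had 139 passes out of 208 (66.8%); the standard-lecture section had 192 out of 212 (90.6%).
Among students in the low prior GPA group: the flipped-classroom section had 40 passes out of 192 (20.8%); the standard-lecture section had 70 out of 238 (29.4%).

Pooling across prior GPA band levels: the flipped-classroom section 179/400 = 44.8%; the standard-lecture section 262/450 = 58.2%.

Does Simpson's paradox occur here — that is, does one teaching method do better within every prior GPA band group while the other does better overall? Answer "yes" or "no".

no

Within each prior GPA band level (high prior GPA 66.8% vs 90.6%; low prior GPA 20.8% vs 29.4%), the standard-lecture section has the higher rate every time. Pooled: 44.8% vs 58.2% — the standard-lecture section has the higher rate overall. They agree.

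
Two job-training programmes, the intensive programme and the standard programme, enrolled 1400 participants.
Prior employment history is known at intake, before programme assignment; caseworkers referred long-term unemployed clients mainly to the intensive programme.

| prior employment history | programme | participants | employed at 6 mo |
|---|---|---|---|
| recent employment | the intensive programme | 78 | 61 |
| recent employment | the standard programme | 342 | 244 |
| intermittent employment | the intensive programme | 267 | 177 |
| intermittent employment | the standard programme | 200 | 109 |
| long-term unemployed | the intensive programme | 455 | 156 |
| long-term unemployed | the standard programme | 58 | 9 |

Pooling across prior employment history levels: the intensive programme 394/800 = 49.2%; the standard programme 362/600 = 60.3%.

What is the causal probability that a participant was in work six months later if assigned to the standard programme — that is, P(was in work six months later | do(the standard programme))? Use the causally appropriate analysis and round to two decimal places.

Nothing the programme does changes prior employment history; the imbalance is an allocation artefact. With prior employment history also predicting the outcome, the pooled figure is confounded, and the within-stratum comparison is the causal one.
Standardising the standard programme to the population prior employment history mix: 0.300·244/342 + 0.334·109/200 + 0.366·9/58 = 0.453.

0.45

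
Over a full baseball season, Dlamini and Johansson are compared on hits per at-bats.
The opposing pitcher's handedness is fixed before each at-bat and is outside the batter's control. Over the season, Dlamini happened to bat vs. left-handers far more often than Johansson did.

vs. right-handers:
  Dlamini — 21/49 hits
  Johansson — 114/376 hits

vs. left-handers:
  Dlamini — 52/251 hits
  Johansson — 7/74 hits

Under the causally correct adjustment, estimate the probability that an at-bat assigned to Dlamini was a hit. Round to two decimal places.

0.33

Dlamini is higher inside every pitcher handedness stratum but Johansson is higher in aggregate. Whether to stratify depends on how pitcher handedness relates to the player.
Nothing the player does changes pitcher handedness; the imbalance is an allocation artefact. With pitcher handedness also predicting the outcome, the pooled figure is confounded, and the within-stratum comparison is the causal one.
Standardising Dlamini to the population pitcher handedness mix: 0.567·21/49 + 0.433·52/251 = 0.333.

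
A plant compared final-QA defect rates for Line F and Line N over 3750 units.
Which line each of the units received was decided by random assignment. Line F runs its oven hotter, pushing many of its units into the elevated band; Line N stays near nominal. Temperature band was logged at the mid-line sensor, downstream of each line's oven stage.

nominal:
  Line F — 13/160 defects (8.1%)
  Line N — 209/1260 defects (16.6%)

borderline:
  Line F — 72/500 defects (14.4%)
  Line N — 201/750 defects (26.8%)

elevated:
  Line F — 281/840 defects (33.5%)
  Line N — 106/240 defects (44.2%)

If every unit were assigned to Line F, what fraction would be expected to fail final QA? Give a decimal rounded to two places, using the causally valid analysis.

Line F is lower inside every in-process temperature band stratum but Line N is lower in aggregate. Whether to stratify depends on how in-process temperature band relates to the line.
In-process temperature band here is a post-treatment variable shaped by the line; conditioning on it would introduce bias rather than remove it. The overall comparison is the causal one.
So P(outcome | do(Line F)) is just the pooled rate for Line F: 366/1500 = 0.244.

0.24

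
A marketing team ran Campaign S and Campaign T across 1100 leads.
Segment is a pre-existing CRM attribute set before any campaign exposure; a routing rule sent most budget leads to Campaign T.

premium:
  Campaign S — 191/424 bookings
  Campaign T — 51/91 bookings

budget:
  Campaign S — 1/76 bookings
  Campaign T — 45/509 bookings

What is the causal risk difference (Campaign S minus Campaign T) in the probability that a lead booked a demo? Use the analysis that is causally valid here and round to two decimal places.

The customer segment-specific comparison favours Campaign T throughout, but the pooled figures favour Campaign S. The question is whether to condition on customer segment.
Customer segment is set before the campaign has any effect — it is not caused by the campaign — and it independently drives the outcome. That makes it a confounder, so the causal comparison is within customer segment levels.
Adjusting over the population distribution of customer segment: 0.468·(0.450−0.560) + 0.532·(0.013−0.088) = -0.092.

-0.09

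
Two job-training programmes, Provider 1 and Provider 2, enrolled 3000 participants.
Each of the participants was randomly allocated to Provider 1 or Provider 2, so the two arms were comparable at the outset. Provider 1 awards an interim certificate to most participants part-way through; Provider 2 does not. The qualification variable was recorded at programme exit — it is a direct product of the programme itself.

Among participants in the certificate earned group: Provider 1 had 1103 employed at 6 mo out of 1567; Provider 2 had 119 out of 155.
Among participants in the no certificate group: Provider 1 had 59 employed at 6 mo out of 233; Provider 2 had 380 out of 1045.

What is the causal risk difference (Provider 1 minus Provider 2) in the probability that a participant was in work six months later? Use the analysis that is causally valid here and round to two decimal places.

The distribution of qualification attained during the programme is itself part of what the programme does — it is an intermediate outcome. Holding it fixed would remove that part of the effect; the total effect is the pooled difference.
The causal difference is the pooled difference: 0.646 − 0.416 = +0.230.

+0.23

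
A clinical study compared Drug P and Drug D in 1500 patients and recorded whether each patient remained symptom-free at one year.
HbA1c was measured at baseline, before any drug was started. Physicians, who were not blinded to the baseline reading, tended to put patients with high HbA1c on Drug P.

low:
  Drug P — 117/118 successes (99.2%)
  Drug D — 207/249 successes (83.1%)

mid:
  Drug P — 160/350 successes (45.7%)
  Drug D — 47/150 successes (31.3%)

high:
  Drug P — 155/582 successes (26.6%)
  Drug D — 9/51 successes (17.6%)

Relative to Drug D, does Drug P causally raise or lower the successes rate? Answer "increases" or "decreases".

increases

HbA1c is set before the drug has any effect — it is not caused by the drug — and it independently drives the outcome. That makes it a confounder, so the causal comparison is within HbA1c levels.
Within each level — low: 99.2% vs 83.1%; mid: 45.7% vs 31.3%; high: 26.6% vs 17.6% — Drug P is higher every time.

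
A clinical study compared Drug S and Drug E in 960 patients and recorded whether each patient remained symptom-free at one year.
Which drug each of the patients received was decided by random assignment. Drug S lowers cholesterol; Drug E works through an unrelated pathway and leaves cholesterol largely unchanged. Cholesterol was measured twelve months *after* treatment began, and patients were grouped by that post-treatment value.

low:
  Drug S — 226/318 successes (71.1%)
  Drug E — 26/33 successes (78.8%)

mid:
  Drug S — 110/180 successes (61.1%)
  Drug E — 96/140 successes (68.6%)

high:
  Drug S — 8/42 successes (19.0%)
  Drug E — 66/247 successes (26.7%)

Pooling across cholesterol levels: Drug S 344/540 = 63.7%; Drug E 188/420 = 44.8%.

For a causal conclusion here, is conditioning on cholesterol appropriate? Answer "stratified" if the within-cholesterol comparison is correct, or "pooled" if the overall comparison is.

Because the drug influences cholesterol, cholesterol is a post-treatment mediator, not a confounder. Stratifying on it would bias the estimate; the causal effect is the crude pooled difference.
Pooled: Drug S 63.7% vs Drug E 44.8%; Drug S is higher overall.

pooled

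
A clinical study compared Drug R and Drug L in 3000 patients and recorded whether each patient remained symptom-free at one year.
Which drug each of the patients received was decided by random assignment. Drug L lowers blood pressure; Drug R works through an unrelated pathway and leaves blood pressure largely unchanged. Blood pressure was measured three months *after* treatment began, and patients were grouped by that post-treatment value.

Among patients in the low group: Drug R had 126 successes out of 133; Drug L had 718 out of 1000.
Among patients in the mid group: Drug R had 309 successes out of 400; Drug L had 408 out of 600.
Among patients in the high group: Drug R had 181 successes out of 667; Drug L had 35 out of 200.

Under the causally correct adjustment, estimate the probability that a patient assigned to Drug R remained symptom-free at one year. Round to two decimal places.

Drug R is higher inside every blood pressure stratum but Drug L is higher in aggregate. Whether to stratify depends on how blood pressure relates to the drug.
Because the drug influences blood pressure, blood pressure is a post-treatment mediator, not a confounder. Stratifying on it would bias the estimate; the causal effect is the crude pooled difference.
So P(outcome | do(Drug R)) is just the pooled rate for Drug R: 616/1200 = 0.513.

0.51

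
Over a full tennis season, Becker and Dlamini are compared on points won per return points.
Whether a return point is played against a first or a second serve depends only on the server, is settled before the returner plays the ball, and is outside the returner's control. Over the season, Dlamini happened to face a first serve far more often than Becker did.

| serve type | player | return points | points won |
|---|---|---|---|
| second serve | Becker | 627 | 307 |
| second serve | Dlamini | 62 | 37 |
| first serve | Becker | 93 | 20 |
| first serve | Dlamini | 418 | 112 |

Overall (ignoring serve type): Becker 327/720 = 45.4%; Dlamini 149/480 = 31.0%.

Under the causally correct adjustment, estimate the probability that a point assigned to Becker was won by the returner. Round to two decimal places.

0.37

Within every serve type level Dlamini has the higher rate, yet pooled Becker does — Simpson's reversal.
Nothing the player does changes serve type; the imbalance is an allocation artefact. With serve type also predicting the outcome, the pooled figure is confounded, and the within-stratum comparison is the causal one.
Standardising Becker to the population serve type mix: 0.574·307/627 + 0.426·20/93 = 0.373.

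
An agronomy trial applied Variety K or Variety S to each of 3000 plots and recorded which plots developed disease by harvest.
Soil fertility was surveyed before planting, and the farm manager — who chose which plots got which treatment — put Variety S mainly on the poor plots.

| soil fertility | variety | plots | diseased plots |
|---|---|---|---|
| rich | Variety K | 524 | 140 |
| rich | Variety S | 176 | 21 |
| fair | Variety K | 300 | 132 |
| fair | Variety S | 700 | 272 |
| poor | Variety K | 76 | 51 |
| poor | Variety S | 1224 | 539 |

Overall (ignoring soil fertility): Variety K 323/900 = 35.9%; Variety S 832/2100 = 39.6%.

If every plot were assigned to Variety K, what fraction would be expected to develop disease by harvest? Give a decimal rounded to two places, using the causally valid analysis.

0.50

The soil fertility-specific comparison favours Variety S throughout, but the pooled figures favour Variety K. The question is whether to condition on soil fertility.
Soil fertility differs across varietys for reasons unrelated to any effect of the variety itself, and it separately predicts the outcome — a classic confounder. We must compare within soil fertility levels.
Standardising Variety K to the population soil fertility mix: 0.233·140/524 + 0.333·132/300 + 0.433·51/76 = 0.500.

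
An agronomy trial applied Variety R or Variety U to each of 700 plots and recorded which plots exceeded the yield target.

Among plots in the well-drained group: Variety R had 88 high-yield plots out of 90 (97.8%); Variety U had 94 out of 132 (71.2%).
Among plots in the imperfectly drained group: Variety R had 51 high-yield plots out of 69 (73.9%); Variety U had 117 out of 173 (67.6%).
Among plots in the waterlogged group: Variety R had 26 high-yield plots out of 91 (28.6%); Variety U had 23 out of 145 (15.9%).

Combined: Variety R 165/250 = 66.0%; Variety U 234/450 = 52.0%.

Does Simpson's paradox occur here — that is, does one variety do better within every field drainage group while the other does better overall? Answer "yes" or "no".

no

Within each field drainage level (well-drained 97.8% vs 71.2%; imperfectly drained 73.9% vs 67.6%; waterlogged 28.6% vs 15.9%), Variety R has the higher rate every time. Pooled: 66.0% vs 52.0% — Variety R has the higher rate overall. They agree.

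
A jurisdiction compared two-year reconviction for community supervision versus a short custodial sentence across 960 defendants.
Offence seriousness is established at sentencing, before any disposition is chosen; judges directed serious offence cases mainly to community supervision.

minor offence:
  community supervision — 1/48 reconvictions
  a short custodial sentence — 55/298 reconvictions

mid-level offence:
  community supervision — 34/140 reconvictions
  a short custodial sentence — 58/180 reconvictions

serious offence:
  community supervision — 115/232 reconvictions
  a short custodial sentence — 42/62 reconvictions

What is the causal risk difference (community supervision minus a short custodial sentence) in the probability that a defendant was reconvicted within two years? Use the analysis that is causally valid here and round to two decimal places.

-0.14

The offence seriousness-specific comparison favours community supervision throughout, but the pooled figures favour a short custodial sentence. The question is whether to condition on offence seriousness.
Since offence seriousness is a pre-existing factor (not a product of the disposition) and it affects the outcome on its own, it is a confounder. The stratified rates, not the pooled rate, identify the causal effect.
Adjusting over the population distribution of offence seriousness: 0.360·(0.021−0.185) + 0.333·(0.243−0.322) + 0.306·(0.496−0.677) = -0.141.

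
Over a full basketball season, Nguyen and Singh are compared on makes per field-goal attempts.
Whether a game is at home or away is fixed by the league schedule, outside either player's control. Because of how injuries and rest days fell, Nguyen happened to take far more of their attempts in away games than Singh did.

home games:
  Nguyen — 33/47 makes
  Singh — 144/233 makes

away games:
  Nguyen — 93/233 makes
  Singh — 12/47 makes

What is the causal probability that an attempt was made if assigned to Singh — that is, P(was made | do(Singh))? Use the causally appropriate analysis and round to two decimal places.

Nguyen is higher inside every game venue stratum but Singh is higher in aggregate. Whether to stratify depends on how game venue relates to the player.
Nothing the player does changes game venue; the imbalance is an allocation artefact. With game venue also predicting the outcome, the pooled figure is confounded, and the within-stratum comparison is the causal one.
Standardising Singh to the population game venue mix: 0.500·144/233 + 0.500·12/47 = 0.437.

0.44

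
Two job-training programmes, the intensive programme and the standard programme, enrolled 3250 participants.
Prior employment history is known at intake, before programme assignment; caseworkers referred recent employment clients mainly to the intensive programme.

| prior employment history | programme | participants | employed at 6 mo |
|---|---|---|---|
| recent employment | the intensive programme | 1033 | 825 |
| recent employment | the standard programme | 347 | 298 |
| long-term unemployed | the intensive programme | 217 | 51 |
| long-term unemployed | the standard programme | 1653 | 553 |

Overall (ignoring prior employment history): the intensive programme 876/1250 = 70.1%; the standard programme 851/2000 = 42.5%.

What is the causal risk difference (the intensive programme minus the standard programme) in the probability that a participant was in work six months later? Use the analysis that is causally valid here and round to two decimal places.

-0.08

the standard programme is higher inside every prior employment history stratum but the intensive programme is higher in aggregate. Whether to stratify depends on how prior employment history relates to the programme.
Prior employment history is set before the programme has any effect — it is not caused by the programme — and it independently drives the outcome. That makes it a confounder, so the causal comparison is within prior employment history levels.
Adjusting over the population distribution of prior employment history: 0.425·(0.799−0.859) + 0.575·(0.235−0.335) = -0.083.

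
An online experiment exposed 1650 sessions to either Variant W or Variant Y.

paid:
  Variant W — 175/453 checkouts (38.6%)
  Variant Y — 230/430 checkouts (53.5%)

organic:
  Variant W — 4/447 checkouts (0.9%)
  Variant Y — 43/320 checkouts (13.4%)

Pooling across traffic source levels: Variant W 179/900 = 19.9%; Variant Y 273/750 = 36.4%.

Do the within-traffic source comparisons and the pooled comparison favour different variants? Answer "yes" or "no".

Within each traffic source level (paid 38.6% vs 53.5%; organic 0.9% vs 13.4%), Variant Y has the higher rate every time. Pooled: 19.9% vs 36.4% — Variant Y has the higher rate overall. They agree.

no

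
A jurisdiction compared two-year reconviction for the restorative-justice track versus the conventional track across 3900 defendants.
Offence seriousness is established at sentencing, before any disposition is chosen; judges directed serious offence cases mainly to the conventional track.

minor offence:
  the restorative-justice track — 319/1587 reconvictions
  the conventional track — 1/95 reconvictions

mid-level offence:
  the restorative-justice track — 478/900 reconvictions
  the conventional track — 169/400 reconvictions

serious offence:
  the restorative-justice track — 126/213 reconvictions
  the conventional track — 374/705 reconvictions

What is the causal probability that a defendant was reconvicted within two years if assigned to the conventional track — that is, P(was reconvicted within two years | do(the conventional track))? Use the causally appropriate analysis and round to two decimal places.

The offence seriousness-specific comparison favours the conventional track throughout, but the pooled figures favour the restorative-justice track. The question is whether to condition on offence seriousness.
Offence seriousness satisfies the back-door criterion: it is not a descendant of the disposition, and it blocks the spurious path from disposition to outcome. Adjusting for it (i.e., using the within-offence seriousness rates) gives the causal effect.
Standardising the conventional track to the population offence seriousness mix: 0.431·1/95 + 0.333·169/400 + 0.235·374/705 = 0.270.

0.27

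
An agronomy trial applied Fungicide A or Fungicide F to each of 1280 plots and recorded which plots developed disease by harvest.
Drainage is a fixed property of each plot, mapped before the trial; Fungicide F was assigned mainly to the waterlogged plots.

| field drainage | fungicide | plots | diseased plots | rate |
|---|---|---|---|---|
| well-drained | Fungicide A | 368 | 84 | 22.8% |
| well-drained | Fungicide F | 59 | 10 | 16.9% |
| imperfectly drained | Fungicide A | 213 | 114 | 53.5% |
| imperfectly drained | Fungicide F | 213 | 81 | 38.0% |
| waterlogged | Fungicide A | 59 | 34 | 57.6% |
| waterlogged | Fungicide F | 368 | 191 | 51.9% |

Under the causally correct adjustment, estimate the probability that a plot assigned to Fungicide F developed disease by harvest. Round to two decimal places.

Within every field drainage level Fungicide F has the lower rate, yet pooled Fungicide A does — Simpson's reversal.
Field drainage satisfies the back-door criterion: it is not a descendant of the fungicide, and it blocks the spurious path from fungicide to outcome. Adjusting for it (i.e., using the within-field drainage rates) gives the causal effect.
Standardising Fungicide F to the population field drainage mix: 0.334·10/59 + 0.333·81/213 + 0.334·191/368 = 0.356.

0.36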